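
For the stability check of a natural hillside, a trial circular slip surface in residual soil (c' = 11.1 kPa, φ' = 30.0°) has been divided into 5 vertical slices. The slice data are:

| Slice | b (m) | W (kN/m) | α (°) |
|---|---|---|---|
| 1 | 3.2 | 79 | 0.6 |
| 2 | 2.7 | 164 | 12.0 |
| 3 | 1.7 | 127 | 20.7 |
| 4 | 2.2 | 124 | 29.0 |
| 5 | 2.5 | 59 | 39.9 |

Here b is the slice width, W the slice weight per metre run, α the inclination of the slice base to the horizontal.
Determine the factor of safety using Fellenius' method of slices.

Ordinary method of slices: FS = Σ[c'·Δl_i + (W_i cosα_i)·tanφ'] / Σ W_i sinα_i, with Δl_i = b_i / cosα_i.
Slice 1: Δl = 3.2/cos0.6° = 3.200 m; N'_1 = 79·cos0.6° = 79.0; c'Δl = 35.52; W sinα = 0.8
Slice 2: Δl = 2.7/cos12.0° = 2.760 m; N'_2 = 164·cos12.0° = 160.4; c'Δl = 30.64; W sinα = 34.1
Slice 3: Δl = 1.7/cos20.7° = 1.817 m; N'_3 = 127·cos20.7° = 118.8; c'Δl = 20.17; W sinα = 44.9
Slice 4: Δl = 2.2/cos29.0° = 2.515 m; N'_4 = 124·cos29.0° = 108.5; c'Δl = 27.92; W sinα = 60.1
Slice 5: Δl = 2.5/cos39.9° = 3.259 m; N'_5 = 59·cos39.9° = 45.3; c'Δl = 36.17; W sinα = 37.8
Σc'Δl = 150.4 kN/m; ΣN' = 511.9 kN/m; ΣW sinα = 177.8 kN/m
Resisting = 150.4 + 511.9·tan30.0° = 150.4 + 295.6 = 446.0 kN/m
FS = 446.0 / 177.8 = 2.509

FS = 2.51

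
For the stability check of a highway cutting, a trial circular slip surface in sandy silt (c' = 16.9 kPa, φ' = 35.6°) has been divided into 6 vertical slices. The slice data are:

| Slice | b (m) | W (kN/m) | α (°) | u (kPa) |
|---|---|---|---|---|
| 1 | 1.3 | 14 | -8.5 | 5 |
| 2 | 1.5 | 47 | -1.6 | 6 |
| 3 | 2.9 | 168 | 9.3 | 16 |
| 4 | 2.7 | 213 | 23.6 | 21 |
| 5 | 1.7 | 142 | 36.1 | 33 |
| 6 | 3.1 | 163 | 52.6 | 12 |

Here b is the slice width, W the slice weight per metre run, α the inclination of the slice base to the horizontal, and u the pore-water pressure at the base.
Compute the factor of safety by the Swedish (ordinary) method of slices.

Ordinary method of slices: FS = Σ[c'·Δl_i + (W_i cosα_i − u_i·Δl_i)·tanφ'] / Σ W_i sinα_i, with Δl_i = b_i / cosα_i.
Slice 1: Δl = 1.3/cos(-8.5°) = 1.314 m; N'_1 = 14·cos(-8.5°) − 5·1.314 = 7.3; c'Δl = 22.21; W sinα = -2.1
Slice 2: Δl = 1.5/cos(-1.6°) = 1.501 m; N'_2 = 47·cos(-1.6°) − 6·1.501 = 38.0; c'Δl = 25.36; W sinα = -1.3
Slice 3: Δl = 2.9/cos9.3° = 2.939 m; N'_3 = 168·cos9.3° − 16·2.939 = 118.8; c'Δl = 49.66; W sinα = 27.1
Slice 4: Δl = 2.7/cos23.6° = 2.946 m; N'_4 = 213·cos23.6° − 21·2.946 = 133.3; c'Δl = 49.79; W sinα = 85.3
Slice 5: Δl = 1.7/cos36.1° = 2.104 m; N'_5 = 142·cos36.1° − 33·2.104 = 45.3; c'Δl = 35.56; W sinα = 83.7
Slice 6: Δl = 3.1/cos52.6° = 5.104 m; N'_6 = 163·cos52.6° − 12·5.104 = 37.8; c'Δl = 86.26; W sinα = 129.5
Σc'Δl = 268.8 kN/m; ΣN' = 380.4 kN/m; ΣW sinα = 322.2 kN/m
Resisting = 268.8 + 380.4·tan35.6° = 268.8 + 272.3 = 541.2 kN/m
FS = 541.2 / 322.2 = 1.680

FS = 1.68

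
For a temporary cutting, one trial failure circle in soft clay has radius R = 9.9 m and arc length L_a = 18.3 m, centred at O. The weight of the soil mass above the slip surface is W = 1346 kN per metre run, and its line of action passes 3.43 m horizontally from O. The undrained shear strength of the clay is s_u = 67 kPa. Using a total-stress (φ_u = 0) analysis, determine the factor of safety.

Taking moments about the centre O, the resisting moment is provided by the undrained shear strength acting along the arc:
M_R = s_u·L_a·R = 67·18.30·9.9 = 12138.4 kN·m/m
M_D = W·d = 1346·3.43 = 4616.8 kN·m/m
FS = M_R / M_D = 12138.4 / 4616.8 = 2.629

FS = 2.63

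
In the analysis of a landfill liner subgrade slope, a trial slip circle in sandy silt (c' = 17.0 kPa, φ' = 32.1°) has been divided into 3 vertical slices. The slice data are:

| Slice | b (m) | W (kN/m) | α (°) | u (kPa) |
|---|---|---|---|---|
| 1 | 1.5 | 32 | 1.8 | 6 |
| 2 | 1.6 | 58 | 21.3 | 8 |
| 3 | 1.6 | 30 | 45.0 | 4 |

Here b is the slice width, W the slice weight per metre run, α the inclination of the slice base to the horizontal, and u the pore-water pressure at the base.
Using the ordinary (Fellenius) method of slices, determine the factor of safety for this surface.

FS = 3.25

Ordinary method of slices: FS = Σ[c'·Δl_i + (W_i cosα_i − u_i·Δl_i)·tanφ'] / Σ W_i sinα_i, with Δl_i = b_i / cosα_i.
Slice 1: Δl = 1.5/cos1.8° = 1.501 m; N'_1 = 32·cos1.8° − 6·1.501 = 23.0; c'Δl = 25.51; W sinα = 1.0
Slice 2: Δl = 1.6/cos21.3° = 1.717 m; N'_2 = 58·cos21.3° − 8·1.717 = 40.3; c'Δl = 29.19; W sinα = 21.1
Slice 3: Δl = 1.6/cos45.0° = 2.263 m; N'_3 = 30·cos45.0° − 4·2.263 = 12.2; c'Δl = 38.47; W sinα = 21.2
Σc'Δl = 93.2 kN/m; ΣN' = 75.4 kN/m; ΣW sinα = 43.3 kN/m
Resisting = 93.2 + 75.4·tan32.1° = 93.2 + 47.3 = 140.5 kN/m
FS = 140.5 / 43.3 = 3.246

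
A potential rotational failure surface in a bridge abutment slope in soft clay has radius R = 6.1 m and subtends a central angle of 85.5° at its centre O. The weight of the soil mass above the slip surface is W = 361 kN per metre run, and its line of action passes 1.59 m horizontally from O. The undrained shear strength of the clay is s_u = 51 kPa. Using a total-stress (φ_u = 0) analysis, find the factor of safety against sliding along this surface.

Taking moments about the centre O, the resisting moment is provided by the undrained shear strength acting along the arc:
Arc length L_a = R·θ = 6.1·(85.5°·π/180) = 6.1·1.4923 = 9.10 m
M_R = s_u·L_a·R = 51·9.10·6.1 = 2831.9 kN·m/m
M_D = W·d = 361·1.59 = 574.0 kN·m/m
FS = M_R / M_D = 2831.9 / 574.0 = 4.934

FS = 4.93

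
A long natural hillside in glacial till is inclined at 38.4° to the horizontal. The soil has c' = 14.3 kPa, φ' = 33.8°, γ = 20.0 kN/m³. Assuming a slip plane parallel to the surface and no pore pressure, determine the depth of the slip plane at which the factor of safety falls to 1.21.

z = 4.02 m

Setting FS = 1.21 in FS = [c' + γz cos²β tanφ'] / [γz sinβ cosβ] and solving for z:
z = c' / [γ cosβ (FS·sinβ − cosβ·tanφ')]
  = 14.3 / [20.0·cos38.4°·(1.21·sin38.4° − cos38.4°·tan33.8°)]
  = 14.3 / [20.0·0.7837·(1.21·0.6211 − 0.7837·0.6694)]
  = 14.3 / 3.5572 = 4.020 m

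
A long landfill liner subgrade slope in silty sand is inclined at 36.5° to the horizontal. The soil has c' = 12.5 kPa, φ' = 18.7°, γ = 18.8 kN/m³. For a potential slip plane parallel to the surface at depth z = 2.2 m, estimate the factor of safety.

FS = 1.09

For an infinite slope with a slip plane parallel to the surface (no pore pressure): FS = [c' + γz cos²β tanφ'] / [γz sinβ cosβ].
γz = 18.8·2.2 = 41.36 kN/m²
Numerator = 12.5 + 41.36·cos²36.5°·tan18.7° = 12.5 + 41.36·0.6462·0.3385 = 21.546 kPa
Denominator = 41.36·sin36.5°·cos36.5° = 41.36·0.5948·0.8039 = 19.776 kPa
FS = 21.546 / 19.776 = 1.089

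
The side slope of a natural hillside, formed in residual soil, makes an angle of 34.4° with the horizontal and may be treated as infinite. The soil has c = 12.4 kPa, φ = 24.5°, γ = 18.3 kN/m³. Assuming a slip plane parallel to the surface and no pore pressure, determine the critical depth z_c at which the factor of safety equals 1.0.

Setting FS = 1.00 in FS = [c + γz cos²β tanφ] / [γz sinβ cosβ] and solving for z:
z = c / [γ cosβ (FS·sinβ − cosβ·tanφ)]
  = 12.4 / [18.3·cos34.4°·(1.00·sin34.4° − cos34.4°·tan24.5°)]
  = 12.4 / [18.3·0.8251·(1.00·0.5650 − 0.8251·0.4557)]
  = 12.4 / 2.8529 = 4.346 m

z_c = 4.35 m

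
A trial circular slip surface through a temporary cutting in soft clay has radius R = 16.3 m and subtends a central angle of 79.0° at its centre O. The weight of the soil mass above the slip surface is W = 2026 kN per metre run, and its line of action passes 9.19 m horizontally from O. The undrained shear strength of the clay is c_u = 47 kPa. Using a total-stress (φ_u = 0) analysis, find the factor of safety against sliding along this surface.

FS = 0.92

Taking moments about the centre O, the resisting moment is provided by the undrained shear strength acting along the arc:
Arc length L_a = R·θ = 16.3·(79.0°·π/180) = 16.3·1.3788 = 22.47 m
M_R = c_u·L_a·R = 47·22.47·16.3 = 17217.8 kN·m/m
M_D = W·d = 2026·9.19 = 18618.9 kN·m/m
FS = M_R / M_D = 17217.8 / 18618.9 = 0.925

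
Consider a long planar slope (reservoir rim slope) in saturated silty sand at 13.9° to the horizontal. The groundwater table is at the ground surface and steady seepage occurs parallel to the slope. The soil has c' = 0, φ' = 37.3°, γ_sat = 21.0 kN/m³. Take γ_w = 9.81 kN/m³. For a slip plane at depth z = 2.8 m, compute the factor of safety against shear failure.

With seepage parallel to the slope and the water table at the surface, the effective normal stress on the slip plane uses the buoyant unit weight γ' = γ_sat − γ_w while the driving shear stress uses γ_sat:
FS = [c' + γ' z cos²β tanφ'] / [γ_sat z sinβ cosβ]
(For c' = 0 this reduces to FS = (γ'/γ_sat)·tanφ'/tanβ.)
γ' = 21.0 − 9.81 = 11.19 kN/m³
Numerator = 0.0 + 11.19·2.8·cos²13.9°·tan37.3° = 0.0 + 11.19·2.8·0.9423·0.7618 = 22.491 kPa
Denominator = 21.0·2.8·sin13.9°·cos13.9° = 21.0·2.8·0.2402·0.9707 = 13.712 kPa
FS = 22.491 / 13.712 = 1.640

FS = 1.64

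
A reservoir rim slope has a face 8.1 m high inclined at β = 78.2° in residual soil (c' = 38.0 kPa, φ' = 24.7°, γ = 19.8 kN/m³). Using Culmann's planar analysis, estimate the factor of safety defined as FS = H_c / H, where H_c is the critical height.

H_c = (4c'/γ) · sinβ cosφ' / [1 − cos(β − φ')]
    = (4·38.0/19.8) · sin78.2°·cos24.7° / [1 − cos53.5°]
    = 7.677 · 0.8893 / 0.4052 = 16.85 m
FS = H_c / H = 16.85 / 8.1 = 2.080

FS = 2.08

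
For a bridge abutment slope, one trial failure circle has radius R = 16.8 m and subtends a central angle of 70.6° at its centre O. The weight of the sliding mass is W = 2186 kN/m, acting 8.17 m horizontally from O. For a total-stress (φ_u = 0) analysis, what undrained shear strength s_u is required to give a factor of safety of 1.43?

s_u = 73.4 kPa

FS = s_u·L_a·R / (W·d), so s_u = FS·W·d / (L_a·R).
Arc length L_a = R·θ = 16.8·(70.6°·π/180) = 16.8·1.2322 = 20.70 m
s_u = 1.43·2186·8.17 / (20.70·16.8) = 25539.3 / 347.78 = 73.44 kPa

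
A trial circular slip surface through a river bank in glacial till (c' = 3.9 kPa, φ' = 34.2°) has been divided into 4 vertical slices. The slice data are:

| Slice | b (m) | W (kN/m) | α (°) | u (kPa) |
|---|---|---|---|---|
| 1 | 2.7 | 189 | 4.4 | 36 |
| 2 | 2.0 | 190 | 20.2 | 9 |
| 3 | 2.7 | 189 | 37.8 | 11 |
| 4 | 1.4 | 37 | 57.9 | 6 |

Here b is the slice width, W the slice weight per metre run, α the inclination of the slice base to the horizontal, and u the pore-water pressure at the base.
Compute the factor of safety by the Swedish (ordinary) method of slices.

Ordinary method of slices: FS = Σ[c'·Δl_i + (W_i cosα_i − u_i·Δl_i)·tanφ'] / Σ W_i sinα_i, with Δl_i = b_i / cosα_i.
Slice 1: Δl = 2.7/cos4.4° = 2.708 m; N'_1 = 189·cos4.4° − 36·2.708 = 91.0; c'Δl = 10.56; W sinα = 14.5
Slice 2: Δl = 2.0/cos20.2° = 2.131 m; N'_2 = 190·cos20.2° − 9·2.131 = 159.1; c'Δl = 8.31; W sinα = 65.6
Slice 3: Δl = 2.7/cos37.8° = 3.417 m; N'_3 = 189·cos37.8° − 11·3.417 = 111.8; c'Δl = 13.33; W sinα = 115.8
Slice 4: Δl = 1.4/cos57.9° = 2.635 m; N'_4 = 37·cos57.9° − 6·2.635 = 3.9; c'Δl = 10.27; W sinα = 31.3
Σc'Δl = 42.5 kN/m; ΣN' = 365.7 kN/m; ΣW sinα = 227.3 kN/m
Resisting = 42.5 + 365.7·tan34.2° = 42.5 + 248.5 = 291.0 kN/m
FS = 291.0 / 227.3 = 1.280

FS = 1.28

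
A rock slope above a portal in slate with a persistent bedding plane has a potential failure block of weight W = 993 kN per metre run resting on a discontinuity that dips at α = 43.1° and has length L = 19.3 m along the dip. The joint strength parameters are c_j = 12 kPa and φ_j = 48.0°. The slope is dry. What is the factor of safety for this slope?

Resolving the block weight along and normal to the plane and applying the Mohr–Coulomb strength on the joint:
N' = W cosα = 993·cos43.1° = 725.1 kN/m
Driving force T = W sinα = 993·sin43.1° = 678.5 kN/m
Resisting force R = c_j·L + N'·tanφ_j = 12·19.3 + 725.1·tan48.0° = 231.6 + 805.3 = 1036.9 kN/m
FS = R / T = 1036.9 / 678.5 = 1.528

FS = 1.53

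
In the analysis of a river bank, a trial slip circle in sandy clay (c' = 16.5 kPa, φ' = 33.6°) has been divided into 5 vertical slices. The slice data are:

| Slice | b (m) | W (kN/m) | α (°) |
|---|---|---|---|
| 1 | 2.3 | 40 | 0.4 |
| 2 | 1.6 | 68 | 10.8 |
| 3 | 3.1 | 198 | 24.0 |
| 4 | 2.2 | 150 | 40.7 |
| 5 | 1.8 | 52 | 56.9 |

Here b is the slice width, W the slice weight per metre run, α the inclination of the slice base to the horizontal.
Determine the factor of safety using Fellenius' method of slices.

Ordinary method of slices: FS = Σ[c'·Δl_i + (W_i cosα_i)·tanφ'] / Σ W_i sinα_i, with Δl_i = b_i / cosα_i.
Slice 1: Δl = 2.3/cos0.4° = 2.300 m; N'_1 = 40·cos0.4° = 40.0; c'Δl = 37.95; W sinα = 0.3
Slice 2: Δl = 1.6/cos10.8° = 1.629 m; N'_2 = 68·cos10.8° = 66.8; c'Δl = 26.88; W sinα = 12.7
Slice 3: Δl = 3.1/cos24.0° = 3.393 m; N'_3 = 198·cos24.0° = 180.9; c'Δl = 55.99; W sinα = 80.5
Slice 4: Δl = 2.2/cos40.7° = 2.902 m; N'_4 = 150·cos40.7° = 113.7; c'Δl = 47.88; W sinα = 97.8
Slice 5: Δl = 1.8/cos56.9° = 3.296 m; N'_5 = 52·cos56.9° = 28.4; c'Δl = 54.39; W sinα = 43.6
Σc'Δl = 223.1 kN/m; ΣN' = 429.8 kN/m; ΣW sinα = 234.9 kN/m
Resisting = 223.1 + 429.8·tan33.6° = 223.1 + 285.6 = 508.6 kN/m
FS = 508.6 / 234.9 = 2.165

FS = 2.17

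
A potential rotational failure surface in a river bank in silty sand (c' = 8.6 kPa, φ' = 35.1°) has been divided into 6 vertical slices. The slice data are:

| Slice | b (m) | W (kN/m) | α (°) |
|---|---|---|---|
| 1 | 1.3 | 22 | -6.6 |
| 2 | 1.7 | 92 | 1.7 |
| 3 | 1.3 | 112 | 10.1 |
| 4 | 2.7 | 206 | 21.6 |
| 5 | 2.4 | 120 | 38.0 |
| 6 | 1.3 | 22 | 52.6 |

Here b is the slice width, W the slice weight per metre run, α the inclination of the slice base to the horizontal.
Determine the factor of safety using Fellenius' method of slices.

Ordinary method of slices: FS = Σ[c'·Δl_i + (W_i cosα_i)·tanφ'] / Σ W_i sinα_i, with Δl_i = b_i / cosα_i.
Slice 1: Δl = 1.3/cos(-6.6°) = 1.309 m; N'_1 = 22·cos(-6.6°) = 21.9; c'Δl = 11.25; W sinα = -2.5
Slice 2: Δl = 1.7/cos1.7° = 1.701 m; N'_2 = 92·cos1.7° = 92.0; c'Δl = 14.63; W sinα = 2.7
Slice 3: Δl = 1.3/cos10.1° = 1.320 m; N'_3 = 112·cos10.1° = 110.3; c'Δl = 11.36; W sinα = 19.6
Slice 4: Δl = 2.7/cos21.6° = 2.904 m; N'_4 = 206·cos21.6° = 191.5; c'Δl = 24.97; W sinα = 75.8
Slice 5: Δl = 2.4/cos38.0° = 3.046 m; N'_5 = 120·cos38.0° = 94.6; c'Δl = 26.19; W sinα = 73.9
Slice 6: Δl = 1.3/cos52.6° = 2.140 m; N'_6 = 22·cos52.6° = 13.4; c'Δl = 18.41; W sinα = 17.5
Σc'Δl = 106.8 kN/m; ΣN' = 523.5 kN/m; ΣW sinα = 187.0 kN/m
Resisting = 106.8 + 523.5·tan35.1° = 106.8 + 367.9 = 474.8 kN/m
FS = 474.8 / 187.0 = 2.538

FS = 2.54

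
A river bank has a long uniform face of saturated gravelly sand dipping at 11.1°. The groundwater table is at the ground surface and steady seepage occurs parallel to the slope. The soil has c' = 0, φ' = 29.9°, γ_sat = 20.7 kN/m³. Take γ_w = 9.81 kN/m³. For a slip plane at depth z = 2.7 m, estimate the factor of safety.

FS = 1.54

With seepage parallel to the slope and the water table at the surface, the effective normal stress on the slip plane uses the buoyant unit weight γ' = γ_sat − γ_w while the driving shear stress uses γ_sat:
FS = [c' + γ' z cos²β tanφ'] / [γ_sat z sinβ cosβ]
(For c' = 0 this reduces to FS = (γ'/γ_sat)·tanφ'/tanβ.)
γ' = 20.7 − 9.81 = 10.89 kN/m³
Numerator = 0.0 + 10.89·2.7·cos²11.1°·tan29.9° = 0.0 + 10.89·2.7·0.9629·0.5750 = 16.281 kPa
Denominator = 20.7·2.7·sin11.1°·cos11.1° = 20.7·2.7·0.1925·0.9813 = 10.559 kPa
FS = 16.281 / 10.559 = 1.542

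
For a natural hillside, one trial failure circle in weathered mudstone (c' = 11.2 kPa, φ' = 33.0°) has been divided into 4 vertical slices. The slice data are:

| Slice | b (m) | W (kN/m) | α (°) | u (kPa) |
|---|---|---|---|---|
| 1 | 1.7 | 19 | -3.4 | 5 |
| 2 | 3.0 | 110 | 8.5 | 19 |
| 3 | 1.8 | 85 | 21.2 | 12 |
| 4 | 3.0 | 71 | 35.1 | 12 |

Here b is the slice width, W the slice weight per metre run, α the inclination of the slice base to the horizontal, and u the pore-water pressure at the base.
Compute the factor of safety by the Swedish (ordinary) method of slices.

Ordinary method of slices: FS = Σ[c'·Δl_i + (W_i cosα_i − u_i·Δl_i)·tanφ'] / Σ W_i sinα_i, with Δl_i = b_i / cosα_i.
Slice 1: Δl = 1.7/cos(-3.4°) = 1.703 m; N'_1 = 19·cos(-3.4°) − 5·1.703 = 10.5; c'Δl = 19.07; W sinα = -1.1
Slice 2: Δl = 3.0/cos8.5° = 3.033 m; N'_2 = 110·cos8.5° − 19·3.033 = 51.2; c'Δl = 33.97; W sinα = 16.3
Slice 3: Δl = 1.8/cos21.2° = 1.931 m; N'_3 = 85·cos21.2° − 12·1.931 = 56.1; c'Δl = 21.62; W sinα = 30.7
Slice 4: Δl = 3.0/cos35.1° = 3.667 m; N'_4 = 71·cos35.1° − 12·3.667 = 14.1; c'Δl = 41.07; W sinα = 40.8
Σc'Δl = 115.7 kN/m; ΣN' = 131.8 kN/m; ΣW sinα = 86.7 kN/m
Resisting = 115.7 + 131.8·tan33.0° = 115.7 + 85.6 = 201.3 kN/m
FS = 201.3 / 86.7 = 2.322

FS = 2.32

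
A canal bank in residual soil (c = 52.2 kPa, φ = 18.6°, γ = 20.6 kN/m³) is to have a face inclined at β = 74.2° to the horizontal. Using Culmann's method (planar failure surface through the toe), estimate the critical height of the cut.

Culmann's analysis gives the critical failure plane at α_cr = (β + φ)/2 = (74.2 + 18.6)/2 = 46.4°, and the critical height
H_c = (4c/γ) · sinβ cosφ / [1 − cos(β − φ)]
    = (4·52.2/20.6) · sin74.2°·cos18.6° / [1 − cos(55.6°)]
    = 10.136 · 0.9622·0.9478 / [1 − 0.5650]
    = 10.136 · 0.9120 / 0.4350
    = 21.25 m

H_c = 21.25 m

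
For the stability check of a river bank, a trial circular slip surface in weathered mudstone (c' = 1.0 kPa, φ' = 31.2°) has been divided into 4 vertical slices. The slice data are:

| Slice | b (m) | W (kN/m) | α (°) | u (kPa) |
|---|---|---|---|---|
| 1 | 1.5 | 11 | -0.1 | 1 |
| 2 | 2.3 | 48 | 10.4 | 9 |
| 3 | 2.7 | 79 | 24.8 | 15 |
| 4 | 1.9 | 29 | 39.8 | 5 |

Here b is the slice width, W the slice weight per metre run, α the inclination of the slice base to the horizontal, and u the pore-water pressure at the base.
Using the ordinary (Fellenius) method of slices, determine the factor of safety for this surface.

FS = 0.88

Ordinary method of slices: FS = Σ[c'·Δl_i + (W_i cosα_i − u_i·Δl_i)·tanφ'] / Σ W_i sinα_i, with Δl_i = b_i / cosα_i.
Slice 1: Δl = 1.5/cos(-0.1°) = 1.500 m; N'_1 = 11·cos(-0.1°) − 1·1.500 = 9.5; c'Δl = 1.50; W sinα = -0.0
Slice 2: Δl = 2.3/cos10.4° = 2.338 m; N'_2 = 48·cos10.4° − 9·2.338 = 26.2; c'Δl = 2.34; W sinα = 8.7
Slice 3: Δl = 2.7/cos24.8° = 2.974 m; N'_3 = 79·cos24.8° − 15·2.974 = 27.1; c'Δl = 2.97; W sinα = 33.1
Slice 4: Δl = 1.9/cos39.8° = 2.473 m; N'_4 = 29·cos39.8° − 5·2.473 = 9.9; c'Δl = 2.47; W sinα = 18.6
Σc'Δl = 9.3 kN/m; ΣN' = 72.7 kN/m; ΣW sinα = 60.3 kN/m
Resisting = 9.3 + 72.7·tan31.2° = 9.3 + 44.0 = 53.3 kN/m
FS = 53.3 / 60.3 = 0.883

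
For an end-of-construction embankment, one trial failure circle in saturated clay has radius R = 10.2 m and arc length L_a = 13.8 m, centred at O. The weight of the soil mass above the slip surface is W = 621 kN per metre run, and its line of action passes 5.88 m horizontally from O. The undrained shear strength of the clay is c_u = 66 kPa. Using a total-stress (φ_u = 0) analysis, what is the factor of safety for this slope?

FS = 2.54

Taking moments about the centre O, the resisting moment is provided by the undrained shear strength acting along the arc:
M_R = c_u·L_a·R = 66·13.80·10.2 = 9290.2 kN·m/m
M_D = W·d = 621·5.88 = 3651.5 kN·m/m
FS = M_R / M_D = 9290.2 / 3651.5 = 2.544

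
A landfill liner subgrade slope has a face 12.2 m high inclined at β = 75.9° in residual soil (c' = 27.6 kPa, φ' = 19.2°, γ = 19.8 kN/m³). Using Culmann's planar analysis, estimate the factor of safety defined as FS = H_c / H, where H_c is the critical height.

H_c = (4c'/γ) · sinβ cosφ' / [1 − cos(β − φ')]
    = (4·27.6/19.8) · sin75.9°·cos19.2° / [1 − cos56.7°]
    = 5.576 · 0.9159 / 0.4510 = 11.32 m
FS = H_c / H = 11.32 / 12.2 = 0.928

FS = 0.93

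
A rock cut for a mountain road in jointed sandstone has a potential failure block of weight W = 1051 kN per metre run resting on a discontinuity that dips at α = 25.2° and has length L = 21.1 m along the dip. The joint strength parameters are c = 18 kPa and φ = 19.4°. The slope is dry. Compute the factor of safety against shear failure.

Resolving the block weight along and normal to the plane and applying the Mohr–Coulomb strength on the joint:
N' = W cosα = 1051·cos25.2° = 951.0 kN/m
Driving force T = W sinα = 1051·sin25.2° = 447.5 kN/m
Resisting force R = c·L + N'·tanφ = 18·21.1 + 951.0·tan19.4° = 379.8 + 334.9 = 714.7 kN/m
FS = R / T = 714.7 / 447.5 = 1.597

FS = 1.60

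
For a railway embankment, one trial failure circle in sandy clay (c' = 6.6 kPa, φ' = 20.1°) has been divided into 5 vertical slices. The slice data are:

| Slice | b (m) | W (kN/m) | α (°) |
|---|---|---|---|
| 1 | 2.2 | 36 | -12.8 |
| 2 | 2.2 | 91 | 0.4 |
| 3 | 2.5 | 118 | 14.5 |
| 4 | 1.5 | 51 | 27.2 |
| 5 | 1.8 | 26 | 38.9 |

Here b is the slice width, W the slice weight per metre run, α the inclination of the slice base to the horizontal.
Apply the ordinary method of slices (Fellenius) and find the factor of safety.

FS = 2.99

Ordinary method of slices: FS = Σ[c'·Δl_i + (W_i cosα_i)·tanφ'] / Σ W_i sinα_i, with Δl_i = b_i / cosα_i.
Slice 1: Δl = 2.2/cos(-12.8°) = 2.256 m; N'_1 = 36·cos(-12.8°) = 35.1; c'Δl = 14.89; W sinα = -8.0
Slice 2: Δl = 2.2/cos0.4° = 2.200 m; N'_2 = 91·cos0.4° = 91.0; c'Δl = 14.52; W sinα = 0.6
Slice 3: Δl = 2.5/cos14.5° = 2.582 m; N'_3 = 118·cos14.5° = 114.2; c'Δl = 17.04; W sinα = 29.5
Slice 4: Δl = 1.5/cos27.2° = 1.686 m; N'_4 = 51·cos27.2° = 45.4; c'Δl = 11.13; W sinα = 23.3
Slice 5: Δl = 1.8/cos38.9° = 2.313 m; N'_5 = 26·cos38.9° = 20.2; c'Δl = 15.27; W sinα = 16.3
Σc'Δl = 72.8 kN/m; ΣN' = 305.9 kN/m; ΣW sinα = 61.8 kN/m
Resisting = 72.8 + 305.9·tan20.1° = 72.8 + 112.0 = 184.8 kN/m
FS = 184.8 / 61.8 = 2.988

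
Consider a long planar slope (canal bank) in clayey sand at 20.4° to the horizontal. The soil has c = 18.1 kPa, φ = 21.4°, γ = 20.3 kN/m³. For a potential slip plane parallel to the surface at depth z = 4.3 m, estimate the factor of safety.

FS = 1.69

For an infinite slope with a slip plane parallel to the surface (no pore pressure): FS = [c + γz cos²β tanφ] / [γz sinβ cosβ].
γz = 20.3·4.3 = 87.29 kN/m²
Numerator = 18.1 + 87.29·cos²20.4°·tan21.4° = 18.1 + 87.29·0.8785·0.3919 = 48.152 kPa
Denominator = 87.29·sin20.4°·cos20.4° = 87.29·0.3486·0.9373 = 28.519 kPa
FS = 48.152 / 28.519 = 1.688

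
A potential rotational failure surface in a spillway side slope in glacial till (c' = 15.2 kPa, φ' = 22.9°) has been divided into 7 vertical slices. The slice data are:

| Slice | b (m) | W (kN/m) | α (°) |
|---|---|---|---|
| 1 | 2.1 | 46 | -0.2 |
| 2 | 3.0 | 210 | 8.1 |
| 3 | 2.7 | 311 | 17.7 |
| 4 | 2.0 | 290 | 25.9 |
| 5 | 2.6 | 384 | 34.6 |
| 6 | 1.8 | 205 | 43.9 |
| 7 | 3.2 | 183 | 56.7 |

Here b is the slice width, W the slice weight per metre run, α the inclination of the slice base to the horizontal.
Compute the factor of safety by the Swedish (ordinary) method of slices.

FS = 1.19

Ordinary method of slices: FS = Σ[c'·Δl_i + (W_i cosα_i)·tanφ'] / Σ W_i sinα_i, with Δl_i = b_i / cosα_i.
Slice 1: Δl = 2.1/cos(-0.2°) = 2.100 m; N'_1 = 46·cos(-0.2°) = 46.0; c'Δl = 31.92; W sinα = -0.2
Slice 2: Δl = 3.0/cos8.1° = 3.030 m; N'_2 = 210·cos8.1° = 207.9; c'Δl = 46.06; W sinα = 29.6
Slice 3: Δl = 2.7/cos17.7° = 2.834 m; N'_3 = 311·cos17.7° = 296.3; c'Δl = 43.08; W sinα = 94.6
Slice 4: Δl = 2.0/cos25.9° = 2.223 m; N'_4 = 290·cos25.9° = 260.9; c'Δl = 33.79; W sinα = 126.7
Slice 5: Δl = 2.6/cos34.6° = 3.159 m; N'_5 = 384·cos34.6° = 316.1; c'Δl = 48.01; W sinα = 218.1
Slice 6: Δl = 1.8/cos43.9° = 2.498 m; N'_6 = 205·cos43.9° = 147.7; c'Δl = 37.97; W sinα = 142.1
Slice 7: Δl = 3.2/cos56.7° = 5.829 m; N'_7 = 183·cos56.7° = 100.5; c'Δl = 88.59; W sinα = 153.0
Σc'Δl = 329.4 kN/m; ΣN' = 1375.3 kN/m; ΣW sinα = 763.8 kN/m
Resisting = 329.4 + 1375.3·tan22.9° = 329.4 + 581.0 = 910.4 kN/m
FS = 910.4 / 763.8 = 1.192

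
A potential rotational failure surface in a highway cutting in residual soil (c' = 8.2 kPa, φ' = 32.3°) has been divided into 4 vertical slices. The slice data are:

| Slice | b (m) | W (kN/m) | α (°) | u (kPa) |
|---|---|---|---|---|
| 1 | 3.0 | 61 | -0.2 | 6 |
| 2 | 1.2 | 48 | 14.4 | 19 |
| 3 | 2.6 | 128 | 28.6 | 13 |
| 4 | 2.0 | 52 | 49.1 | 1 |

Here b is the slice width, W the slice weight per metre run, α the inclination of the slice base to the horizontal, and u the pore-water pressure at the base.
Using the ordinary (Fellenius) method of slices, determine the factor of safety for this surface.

FS = 1.71

Ordinary method of slices: FS = Σ[c'·Δl_i + (W_i cosα_i − u_i·Δl_i)·tanφ'] / Σ W_i sinα_i, with Δl_i = b_i / cosα_i.
Slice 1: Δl = 3.0/cos(-0.2°) = 3.000 m; N'_1 = 61·cos(-0.2°) − 6·3.000 = 43.0; c'Δl = 24.60; W sinα = -0.2
Slice 2: Δl = 1.2/cos14.4° = 1.239 m; N'_2 = 48·cos14.4° − 19·1.239 = 23.0; c'Δl = 10.16; W sinα = 11.9
Slice 3: Δl = 2.6/cos28.6° = 2.961 m; N'_3 = 128·cos28.6° − 13·2.961 = 73.9; c'Δl = 24.28; W sinα = 61.3
Slice 4: Δl = 2.0/cos49.1° = 3.055 m; N'_4 = 52·cos49.1° − 1·3.055 = 31.0; c'Δl = 25.05; W sinα = 39.3
Σc'Δl = 84.1 kN/m; ΣN' = 170.8 kN/m; ΣW sinα = 112.3 kN/m
Resisting = 84.1 + 170.8·tan32.3° = 84.1 + 108.0 = 192.1 kN/m
FS = 192.1 / 112.3 = 1.710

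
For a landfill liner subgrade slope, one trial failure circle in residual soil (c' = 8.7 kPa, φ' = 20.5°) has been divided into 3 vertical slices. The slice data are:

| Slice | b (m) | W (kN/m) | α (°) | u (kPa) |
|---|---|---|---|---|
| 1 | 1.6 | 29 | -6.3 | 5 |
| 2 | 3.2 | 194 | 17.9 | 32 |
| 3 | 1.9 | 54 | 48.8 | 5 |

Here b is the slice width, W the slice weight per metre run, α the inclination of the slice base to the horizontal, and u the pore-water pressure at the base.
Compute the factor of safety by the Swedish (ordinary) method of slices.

Ordinary method of slices: FS = Σ[c'·Δl_i + (W_i cosα_i − u_i·Δl_i)·tanφ'] / Σ W_i sinα_i, with Δl_i = b_i / cosα_i.
Slice 1: Δl = 1.6/cos(-6.3°) = 1.610 m; N'_1 = 29·cos(-6.3°) − 5·1.610 = 20.8; c'Δl = 14.00; W sinα = -3.2
Slice 2: Δl = 3.2/cos17.9° = 3.363 m; N'_2 = 194·cos17.9° − 32·3.363 = 77.0; c'Δl = 29.26; W sinα = 59.6
Slice 3: Δl = 1.9/cos48.8° = 2.885 m; N'_3 = 54·cos48.8° − 5·2.885 = 21.1; c'Δl = 25.10; W sinα = 40.6
Σc'Δl = 68.4 kN/m; ΣN' = 118.9 kN/m; ΣW sinα = 97.1 kN/m
Resisting = 68.4 + 118.9·tan20.5° = 68.4 + 44.5 = 112.8 kN/m
FS = 112.8 / 97.1 = 1.162

FS = 1.16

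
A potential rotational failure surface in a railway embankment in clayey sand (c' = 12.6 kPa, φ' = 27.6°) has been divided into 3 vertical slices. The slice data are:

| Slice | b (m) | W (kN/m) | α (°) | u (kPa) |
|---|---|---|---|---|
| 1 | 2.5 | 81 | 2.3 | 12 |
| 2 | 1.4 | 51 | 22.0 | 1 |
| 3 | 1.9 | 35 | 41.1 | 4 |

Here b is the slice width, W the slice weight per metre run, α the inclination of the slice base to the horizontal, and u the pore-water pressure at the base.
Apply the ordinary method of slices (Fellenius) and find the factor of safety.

Ordinary method of slices: FS = Σ[c'·Δl_i + (W_i cosα_i − u_i·Δl_i)·tanφ'] / Σ W_i sinα_i, with Δl_i = b_i / cosα_i.
Slice 1: Δl = 2.5/cos2.3° = 2.502 m; N'_1 = 81·cos2.3° − 12·2.502 = 50.9; c'Δl = 31.53; W sinα = 3.3
Slice 2: Δl = 1.4/cos22.0° = 1.510 m; N'_2 = 51·cos22.0° − 1·1.510 = 45.8; c'Δl = 19.03; W sinα = 19.1
Slice 3: Δl = 1.9/cos41.1° = 2.521 m; N'_3 = 35·cos41.1° − 4·2.521 = 16.3; c'Δl = 31.77; W sinα = 23.0
Σc'Δl = 82.3 kN/m; ΣN' = 113.0 kN/m; ΣW sinα = 45.4 kN/m
Resisting = 82.3 + 113.0·tan27.6° = 82.3 + 59.1 = 141.4 kN/m
FS = 141.4 / 45.4 = 3.117

FS = 3.12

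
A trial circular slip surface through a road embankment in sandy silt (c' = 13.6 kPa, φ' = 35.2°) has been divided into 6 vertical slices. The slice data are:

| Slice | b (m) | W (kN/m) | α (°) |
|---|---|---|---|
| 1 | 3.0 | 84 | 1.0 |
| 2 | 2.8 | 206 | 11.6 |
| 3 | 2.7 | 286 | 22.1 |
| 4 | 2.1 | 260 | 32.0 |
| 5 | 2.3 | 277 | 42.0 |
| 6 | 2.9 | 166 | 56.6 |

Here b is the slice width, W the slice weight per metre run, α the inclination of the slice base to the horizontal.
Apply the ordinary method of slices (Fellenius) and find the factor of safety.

Ordinary method of slices: FS = Σ[c'·Δl_i + (W_i cosα_i)·tanφ'] / Σ W_i sinα_i, with Δl_i = b_i / cosα_i.
Slice 1: Δl = 3.0/cos1.0° = 3.000 m; N'_1 = 84·cos1.0° = 84.0; c'Δl = 40.81; W sinα = 1.5
Slice 2: Δl = 2.8/cos11.6° = 2.858 m; N'_2 = 206·cos11.6° = 201.8; c'Δl = 38.87; W sinα = 41.4
Slice 3: Δl = 2.7/cos22.1° = 2.914 m; N'_3 = 286·cos22.1° = 265.0; c'Δl = 39.63; W sinα = 107.6
Slice 4: Δl = 2.1/cos32.0° = 2.476 m; N'_4 = 260·cos32.0° = 220.5; c'Δl = 33.68; W sinα = 137.8
Slice 5: Δl = 2.3/cos42.0° = 3.095 m; N'_5 = 277·cos42.0° = 205.9; c'Δl = 42.09; W sinα = 185.3
Slice 6: Δl = 2.9/cos56.6° = 5.268 m; N'_6 = 166·cos56.6° = 91.4; c'Δl = 71.65; W sinα = 138.6
Σc'Δl = 266.7 kN/m; ΣN' = 1068.5 kN/m; ΣW sinα = 612.2 kN/m
Resisting = 266.7 + 1068.5·tan35.2° = 266.7 + 753.7 = 1020.5 kN/m
FS = 1020.5 / 612.2 = 1.667

FS = 1.67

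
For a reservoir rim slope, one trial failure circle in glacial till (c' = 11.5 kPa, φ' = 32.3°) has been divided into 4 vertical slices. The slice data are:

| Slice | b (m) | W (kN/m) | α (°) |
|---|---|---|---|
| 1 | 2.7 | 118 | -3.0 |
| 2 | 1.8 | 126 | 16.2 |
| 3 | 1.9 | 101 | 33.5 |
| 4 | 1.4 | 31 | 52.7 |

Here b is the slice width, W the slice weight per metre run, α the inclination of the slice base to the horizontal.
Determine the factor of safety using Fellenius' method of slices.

Ordinary method of slices: FS = Σ[c'·Δl_i + (W_i cosα_i)·tanφ'] / Σ W_i sinα_i, with Δl_i = b_i / cosα_i.
Slice 1: Δl = 2.7/cos(-3.0°) = 2.704 m; N'_1 = 118·cos(-3.0°) = 117.8; c'Δl = 31.09; W sinα = -6.2
Slice 2: Δl = 1.8/cos16.2° = 1.874 m; N'_2 = 126·cos16.2° = 121.0; c'Δl = 21.56; W sinα = 35.2
Slice 3: Δl = 1.9/cos33.5° = 2.278 m; N'_3 = 101·cos33.5° = 84.2; c'Δl = 26.20; W sinα = 55.7
Slice 4: Δl = 1.4/cos52.7° = 2.310 m; N'_4 = 31·cos52.7° = 18.8; c'Δl = 26.57; W sinα = 24.7
Σc'Δl = 105.4 kN/m; ΣN' = 341.8 kN/m; ΣW sinα = 109.4 kN/m
Resisting = 105.4 + 341.8·tan32.3° = 105.4 + 216.1 = 321.5 kN/m
FS = 321.5 / 109.4 = 2.939

FS = 2.94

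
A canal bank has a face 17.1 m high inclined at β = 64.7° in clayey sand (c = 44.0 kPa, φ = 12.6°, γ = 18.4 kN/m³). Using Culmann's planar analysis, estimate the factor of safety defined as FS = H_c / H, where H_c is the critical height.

FS = 1.28

H_c = (4c/γ) · sinβ cosφ / [1 − cos(β − φ)]
    = (4·44.0/18.4) · sin64.7°·cos12.6° / [1 − cos52.1°]
    = 9.565 · 0.8823 / 0.3857 = 21.88 m
FS = H_c / H = 21.88 / 17.1 = 1.280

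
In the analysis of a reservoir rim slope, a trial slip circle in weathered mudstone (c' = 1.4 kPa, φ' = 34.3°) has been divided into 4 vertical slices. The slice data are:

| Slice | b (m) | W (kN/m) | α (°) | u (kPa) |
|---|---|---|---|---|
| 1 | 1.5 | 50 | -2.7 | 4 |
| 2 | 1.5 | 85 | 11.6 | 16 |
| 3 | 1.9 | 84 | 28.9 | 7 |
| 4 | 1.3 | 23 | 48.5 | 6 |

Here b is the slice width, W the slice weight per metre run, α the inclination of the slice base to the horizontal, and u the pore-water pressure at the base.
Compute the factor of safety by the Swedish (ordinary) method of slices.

FS = 1.68

Ordinary method of slices: FS = Σ[c'·Δl_i + (W_i cosα_i − u_i·Δl_i)·tanφ'] / Σ W_i sinα_i, with Δl_i = b_i / cosα_i.
Slice 1: Δl = 1.5/cos(-2.7°) = 1.502 m; N'_1 = 50·cos(-2.7°) − 4·1.502 = 43.9; c'Δl = 2.10; W sinα = -2.4
Slice 2: Δl = 1.5/cos11.6° = 1.531 m; N'_2 = 85·cos11.6° − 16·1.531 = 58.8; c'Δl = 2.14; W sinα = 17.1
Slice 3: Δl = 1.9/cos28.9° = 2.170 m; N'_3 = 84·cos28.9° − 7·2.170 = 58.3; c'Δl = 3.04; W sinα = 40.6
Slice 4: Δl = 1.3/cos48.5° = 1.962 m; N'_4 = 23·cos48.5° − 6·1.962 = 3.5; c'Δl = 2.75; W sinα = 17.2
Σc'Δl = 10.0 kN/m; ΣN' = 164.5 kN/m; ΣW sinα = 72.6 kN/m
Resisting = 10.0 + 164.5·tan34.3° = 10.0 + 112.2 = 122.3 kN/m
FS = 122.3 / 72.6 = 1.685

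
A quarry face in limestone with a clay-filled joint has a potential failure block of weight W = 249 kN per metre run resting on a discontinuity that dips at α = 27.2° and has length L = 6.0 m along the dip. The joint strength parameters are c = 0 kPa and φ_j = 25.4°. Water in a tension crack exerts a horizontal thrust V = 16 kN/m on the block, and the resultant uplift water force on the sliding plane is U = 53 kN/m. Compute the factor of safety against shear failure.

FS = 0.60

Resolving the block weight along and normal to the plane and applying the Mohr–Coulomb strength on the joint:
N' = W cosα − U − V sinα = 249·cos27.2° − 53 − 16·sin27.2° = 161.2 kN/m
Driving force T = W sinα + V cosα = 249·sin27.2° + 16·cos27.2° = 128.0 kN/m
Resisting force R = c·L + N'·tanφ_j = 0·6.0 + 161.2·tan25.4° = 0.0 + 76.5 = 76.5 kN/m
FS = R / T = 76.5 / 128.0 = 0.598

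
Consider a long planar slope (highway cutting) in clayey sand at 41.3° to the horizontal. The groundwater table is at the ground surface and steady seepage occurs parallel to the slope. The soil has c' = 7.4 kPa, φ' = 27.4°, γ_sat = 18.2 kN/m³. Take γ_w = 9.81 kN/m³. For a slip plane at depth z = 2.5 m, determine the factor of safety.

FS = 0.60

With seepage parallel to the slope and the water table at the surface, the effective normal stress on the slip plane uses the buoyant unit weight γ' = γ_sat − γ_w while the driving shear stress uses γ_sat:
FS = [c' + γ' z cos²β tanφ'] / [γ_sat z sinβ cosβ]
γ' = 18.2 − 9.81 = 8.39 kN/m³
Numerator = 7.4 + 8.39·2.5·cos²41.3°·tan27.4° = 7.4 + 8.39·2.5·0.5644·0.5184 = 13.536 kPa
Denominator = 18.2·2.5·sin41.3°·cos41.3° = 18.2·2.5·0.6600·0.7513 = 22.561 kPa
FS = 13.536 / 22.561 = 0.600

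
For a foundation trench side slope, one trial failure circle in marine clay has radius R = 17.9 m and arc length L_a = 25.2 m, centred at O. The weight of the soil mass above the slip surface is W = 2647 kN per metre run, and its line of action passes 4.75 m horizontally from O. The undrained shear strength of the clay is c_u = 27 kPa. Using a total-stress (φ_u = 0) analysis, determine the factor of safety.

Taking moments about the centre O, the resisting moment is provided by the undrained shear strength acting along the arc:
M_R = c_u·L_a·R = 27·25.20·17.9 = 12179.2 kN·m/m
M_D = W·d = 2647·4.75 = 12573.2 kN·m/m
FS = M_R / M_D = 12179.2 / 12573.2 = 0.969

FS = 0.97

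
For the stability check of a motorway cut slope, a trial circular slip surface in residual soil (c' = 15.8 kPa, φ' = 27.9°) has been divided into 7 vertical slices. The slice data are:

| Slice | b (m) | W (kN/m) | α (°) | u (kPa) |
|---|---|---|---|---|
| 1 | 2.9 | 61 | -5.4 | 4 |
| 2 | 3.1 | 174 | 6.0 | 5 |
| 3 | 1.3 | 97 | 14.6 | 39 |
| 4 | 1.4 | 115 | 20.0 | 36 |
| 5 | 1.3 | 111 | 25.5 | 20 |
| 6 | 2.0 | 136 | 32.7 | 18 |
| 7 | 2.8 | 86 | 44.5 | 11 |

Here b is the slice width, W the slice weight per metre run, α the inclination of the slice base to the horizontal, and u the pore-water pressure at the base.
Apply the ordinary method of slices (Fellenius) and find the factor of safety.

FS = 1.97

Ordinary method of slices: FS = Σ[c'·Δl_i + (W_i cosα_i − u_i·Δl_i)·tanφ'] / Σ W_i sinα_i, with Δl_i = b_i / cosα_i.
Slice 1: Δl = 2.9/cos(-5.4°) = 2.913 m; N'_1 = 61·cos(-5.4°) − 4·2.913 = 49.1; c'Δl = 46.02; W sinα = -5.7
Slice 2: Δl = 3.1/cos6.0° = 3.117 m; N'_2 = 174·cos6.0° − 5·3.117 = 157.5; c'Δl = 49.25; W sinα = 18.2
Slice 3: Δl = 1.3/cos14.6° = 1.343 m; N'_3 = 97·cos14.6° − 39·1.343 = 41.5; c'Δl = 21.23; W sinα = 24.5
Slice 4: Δl = 1.4/cos20.0° = 1.490 m; N'_4 = 115·cos20.0° − 36·1.490 = 54.4; c'Δl = 23.54; W sinα = 39.3
Slice 5: Δl = 1.3/cos25.5° = 1.440 m; N'_5 = 111·cos25.5° − 20·1.440 = 71.4; c'Δl = 22.76; W sinα = 47.8
Slice 6: Δl = 2.0/cos32.7° = 2.377 m; N'_6 = 136·cos32.7° − 18·2.377 = 71.7; c'Δl = 37.55; W sinα = 73.5
Slice 7: Δl = 2.8/cos44.5° = 3.926 m; N'_7 = 86·cos44.5° − 11·3.926 = 18.2; c'Δl = 62.03; W sinα = 60.3
Σc'Δl = 262.4 kN/m; ΣN' = 463.6 kN/m; ΣW sinα = 257.8 kN/m
Resisting = 262.4 + 463.6·tan27.9° = 262.4 + 245.5 = 507.9 kN/m
FS = 507.9 / 257.8 = 1.970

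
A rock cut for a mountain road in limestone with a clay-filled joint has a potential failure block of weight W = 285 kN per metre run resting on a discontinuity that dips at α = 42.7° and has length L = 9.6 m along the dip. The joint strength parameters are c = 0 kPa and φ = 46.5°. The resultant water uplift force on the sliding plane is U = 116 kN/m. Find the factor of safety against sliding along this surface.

FS = 0.51

Resolving the block weight along and normal to the plane and applying the Mohr–Coulomb strength on the joint:
N' = W cosα − U = 285·cos42.7° − 116 = 93.5 kN/m
Driving force T = W sinα = 285·sin42.7° = 193.3 kN/m
Resisting force R = c·L + N'·tanφ = 0·9.6 + 93.5·tan46.5° = 0.0 + 98.5 = 98.5 kN/m
FS = R / T = 98.5 / 193.3 = 0.510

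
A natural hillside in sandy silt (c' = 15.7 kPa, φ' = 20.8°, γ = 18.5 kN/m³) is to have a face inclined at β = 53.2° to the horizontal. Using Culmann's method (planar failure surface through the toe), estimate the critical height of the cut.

Culmann's analysis gives the critical failure plane at α_cr = (β + φ')/2 = (53.2 + 20.8)/2 = 37.0°, and the critical height
H_c = (4c'/γ) · sinβ cosφ' / [1 − cos(β − φ')]
    = (4·15.7/18.5) · sin53.2°·cos20.8° / [1 − cos(32.4°)]
    = 3.395 · 0.8007·0.9348 / [1 − 0.8443]
    = 3.395 · 0.7485 / 0.1557
    = 16.32 m

H_c = 16.32 m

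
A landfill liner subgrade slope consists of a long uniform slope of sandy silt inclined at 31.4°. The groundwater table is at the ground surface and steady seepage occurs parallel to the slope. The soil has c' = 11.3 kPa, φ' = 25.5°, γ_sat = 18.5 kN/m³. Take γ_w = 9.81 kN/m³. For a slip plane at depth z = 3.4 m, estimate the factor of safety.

FS = 0.77

With seepage parallel to the slope and the water table at the surface, the effective normal stress on the slip plane uses the buoyant unit weight γ' = γ_sat − γ_w while the driving shear stress uses γ_sat:
FS = [c' + γ' z cos²β tanφ'] / [γ_sat z sinβ cosβ]
γ' = 18.5 − 9.81 = 8.69 kN/m³
Numerator = 11.3 + 8.69·3.4·cos²31.4°·tan25.5° = 11.3 + 8.69·3.4·0.7285·0.4770 = 21.567 kPa
Denominator = 18.5·3.4·sin31.4°·cos31.4° = 18.5·3.4·0.5210·0.8536 = 27.972 kPa
FS = 21.567 / 27.972 = 0.771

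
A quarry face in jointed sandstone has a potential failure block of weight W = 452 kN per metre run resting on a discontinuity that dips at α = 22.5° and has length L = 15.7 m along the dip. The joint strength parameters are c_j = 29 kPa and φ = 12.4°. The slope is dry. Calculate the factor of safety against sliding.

Resolving the block weight along and normal to the plane and applying the Mohr–Coulomb strength on the joint:
N' = W cosα = 452·cos22.5° = 417.6 kN/m
Driving force T = W sinα = 452·sin22.5° = 173.0 kN/m
Resisting force R = c_j·L + N'·tanφ = 29·15.7 + 417.6·tan12.4° = 455.3 + 91.8 = 547.1 kN/m
FS = R / T = 547.1 / 173.0 = 3.163

FS = 3.16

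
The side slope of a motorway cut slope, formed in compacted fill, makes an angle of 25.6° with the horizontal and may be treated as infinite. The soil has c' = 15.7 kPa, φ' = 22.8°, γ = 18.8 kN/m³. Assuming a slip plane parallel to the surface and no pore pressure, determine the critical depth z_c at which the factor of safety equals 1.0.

z_c = 17.48 m

Setting FS = 1.00 in FS = [c' + γz cos²β tanφ'] / [γz sinβ cosβ] and solving for z:
z = c' / [γ cosβ (FS·sinβ − cosβ·tanφ')]
  = 15.7 / [18.8·cos25.6°·(1.00·sin25.6° − cos25.6°·tan22.8°)]
  = 15.7 / [18.8·0.9018·(1.00·0.4321 − 0.9018·0.4204)]
  = 15.7 / 0.8984 = 17.475 m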